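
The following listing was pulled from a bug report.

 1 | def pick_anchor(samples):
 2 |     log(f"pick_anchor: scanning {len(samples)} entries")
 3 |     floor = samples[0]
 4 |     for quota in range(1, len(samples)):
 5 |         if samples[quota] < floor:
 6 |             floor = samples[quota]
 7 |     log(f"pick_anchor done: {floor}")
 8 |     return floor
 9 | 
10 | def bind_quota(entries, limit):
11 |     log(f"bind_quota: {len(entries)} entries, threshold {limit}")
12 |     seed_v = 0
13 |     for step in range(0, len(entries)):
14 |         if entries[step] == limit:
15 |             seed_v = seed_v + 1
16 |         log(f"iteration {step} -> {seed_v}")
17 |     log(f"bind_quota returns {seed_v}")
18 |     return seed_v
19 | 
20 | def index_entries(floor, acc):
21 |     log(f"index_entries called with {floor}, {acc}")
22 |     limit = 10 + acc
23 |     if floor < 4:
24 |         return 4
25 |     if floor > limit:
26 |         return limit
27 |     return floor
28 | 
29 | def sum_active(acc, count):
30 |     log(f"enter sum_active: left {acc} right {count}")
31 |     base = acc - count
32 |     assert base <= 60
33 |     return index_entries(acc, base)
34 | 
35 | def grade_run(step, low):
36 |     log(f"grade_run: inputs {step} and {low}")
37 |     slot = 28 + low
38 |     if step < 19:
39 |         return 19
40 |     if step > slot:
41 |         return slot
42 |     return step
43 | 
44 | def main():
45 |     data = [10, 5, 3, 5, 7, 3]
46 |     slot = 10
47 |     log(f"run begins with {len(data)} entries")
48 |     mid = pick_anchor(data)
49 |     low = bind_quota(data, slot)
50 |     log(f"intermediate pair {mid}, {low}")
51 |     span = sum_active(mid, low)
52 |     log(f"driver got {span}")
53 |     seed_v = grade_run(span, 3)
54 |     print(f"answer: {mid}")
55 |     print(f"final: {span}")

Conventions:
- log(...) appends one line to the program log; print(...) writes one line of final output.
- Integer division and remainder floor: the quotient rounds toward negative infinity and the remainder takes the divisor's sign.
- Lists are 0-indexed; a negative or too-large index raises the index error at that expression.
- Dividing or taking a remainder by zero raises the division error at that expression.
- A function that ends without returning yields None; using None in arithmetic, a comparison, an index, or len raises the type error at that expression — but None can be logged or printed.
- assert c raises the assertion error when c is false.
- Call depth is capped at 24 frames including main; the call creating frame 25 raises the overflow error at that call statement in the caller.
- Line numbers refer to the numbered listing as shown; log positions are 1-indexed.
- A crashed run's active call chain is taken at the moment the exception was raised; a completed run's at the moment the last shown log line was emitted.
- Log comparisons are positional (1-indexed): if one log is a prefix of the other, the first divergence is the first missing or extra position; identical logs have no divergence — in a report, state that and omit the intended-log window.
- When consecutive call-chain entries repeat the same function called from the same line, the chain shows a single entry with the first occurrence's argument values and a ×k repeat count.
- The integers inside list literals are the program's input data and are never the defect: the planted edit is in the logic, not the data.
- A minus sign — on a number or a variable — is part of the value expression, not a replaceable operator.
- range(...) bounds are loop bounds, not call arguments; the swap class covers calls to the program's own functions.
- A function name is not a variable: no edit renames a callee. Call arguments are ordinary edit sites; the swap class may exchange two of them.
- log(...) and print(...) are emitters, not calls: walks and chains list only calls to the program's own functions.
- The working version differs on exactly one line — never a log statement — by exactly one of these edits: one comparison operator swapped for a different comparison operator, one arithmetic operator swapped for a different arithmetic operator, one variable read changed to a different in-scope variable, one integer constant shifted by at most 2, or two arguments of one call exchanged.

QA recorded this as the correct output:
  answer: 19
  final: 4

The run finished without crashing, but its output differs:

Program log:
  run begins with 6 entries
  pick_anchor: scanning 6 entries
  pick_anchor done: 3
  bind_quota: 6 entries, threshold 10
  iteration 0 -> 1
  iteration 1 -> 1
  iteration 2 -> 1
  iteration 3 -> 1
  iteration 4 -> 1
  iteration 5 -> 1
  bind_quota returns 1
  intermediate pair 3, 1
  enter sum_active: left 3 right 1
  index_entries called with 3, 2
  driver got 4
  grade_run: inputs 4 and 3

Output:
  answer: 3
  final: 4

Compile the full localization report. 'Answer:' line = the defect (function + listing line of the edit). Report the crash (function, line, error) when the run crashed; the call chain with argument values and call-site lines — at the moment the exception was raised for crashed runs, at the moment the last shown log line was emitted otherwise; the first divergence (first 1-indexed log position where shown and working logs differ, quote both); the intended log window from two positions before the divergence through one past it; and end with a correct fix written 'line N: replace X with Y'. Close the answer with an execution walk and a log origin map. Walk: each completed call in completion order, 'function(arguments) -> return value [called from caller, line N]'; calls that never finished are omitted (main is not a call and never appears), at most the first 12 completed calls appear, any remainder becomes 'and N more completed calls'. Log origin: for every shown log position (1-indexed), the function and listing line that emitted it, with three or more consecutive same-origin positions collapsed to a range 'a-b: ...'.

Answer: the defect is in main at line 54.
Core observation: Log streams are identical — the defect surfaces only in the printed output.
Call chain: main -> grade_run(4, 3) (called at line 53).
First divergence: none (the log streams are identical).
Execution walk:
  pick_anchor([10, 5, 3, 5, 7, 3]) -> 3  [called from main, line 48]
  bind_quota([10, 5, 3, 5, 7, 3], 10) -> 1  [called from main, line 49]
  index_entries(3, 2) -> 4  [called from sum_active, line 33]
  sum_active(3, 1) -> 4  [called from main, line 51]
  grade_run(4, 3) -> 19  [called from main, line 53]
Log origins:
  1: emitted by main (line 47)
  2: emitted by pick_anchor (line 2)
  3: emitted by pick_anchor (line 7)
  4: emitted by bind_quota (line 11)
  5-10: emitted by bind_quota (line 16)
  11: emitted by bind_quota (line 17)
  12: emitted by main (line 50)
  13: emitted by sum_active (line 30)
  14: emitted by index_entries (line 21)
  15: emitted by main (line 52)
  16: emitted by grade_run (line 36)
A correct fix: line 54: replace `mid` with `seed_v`.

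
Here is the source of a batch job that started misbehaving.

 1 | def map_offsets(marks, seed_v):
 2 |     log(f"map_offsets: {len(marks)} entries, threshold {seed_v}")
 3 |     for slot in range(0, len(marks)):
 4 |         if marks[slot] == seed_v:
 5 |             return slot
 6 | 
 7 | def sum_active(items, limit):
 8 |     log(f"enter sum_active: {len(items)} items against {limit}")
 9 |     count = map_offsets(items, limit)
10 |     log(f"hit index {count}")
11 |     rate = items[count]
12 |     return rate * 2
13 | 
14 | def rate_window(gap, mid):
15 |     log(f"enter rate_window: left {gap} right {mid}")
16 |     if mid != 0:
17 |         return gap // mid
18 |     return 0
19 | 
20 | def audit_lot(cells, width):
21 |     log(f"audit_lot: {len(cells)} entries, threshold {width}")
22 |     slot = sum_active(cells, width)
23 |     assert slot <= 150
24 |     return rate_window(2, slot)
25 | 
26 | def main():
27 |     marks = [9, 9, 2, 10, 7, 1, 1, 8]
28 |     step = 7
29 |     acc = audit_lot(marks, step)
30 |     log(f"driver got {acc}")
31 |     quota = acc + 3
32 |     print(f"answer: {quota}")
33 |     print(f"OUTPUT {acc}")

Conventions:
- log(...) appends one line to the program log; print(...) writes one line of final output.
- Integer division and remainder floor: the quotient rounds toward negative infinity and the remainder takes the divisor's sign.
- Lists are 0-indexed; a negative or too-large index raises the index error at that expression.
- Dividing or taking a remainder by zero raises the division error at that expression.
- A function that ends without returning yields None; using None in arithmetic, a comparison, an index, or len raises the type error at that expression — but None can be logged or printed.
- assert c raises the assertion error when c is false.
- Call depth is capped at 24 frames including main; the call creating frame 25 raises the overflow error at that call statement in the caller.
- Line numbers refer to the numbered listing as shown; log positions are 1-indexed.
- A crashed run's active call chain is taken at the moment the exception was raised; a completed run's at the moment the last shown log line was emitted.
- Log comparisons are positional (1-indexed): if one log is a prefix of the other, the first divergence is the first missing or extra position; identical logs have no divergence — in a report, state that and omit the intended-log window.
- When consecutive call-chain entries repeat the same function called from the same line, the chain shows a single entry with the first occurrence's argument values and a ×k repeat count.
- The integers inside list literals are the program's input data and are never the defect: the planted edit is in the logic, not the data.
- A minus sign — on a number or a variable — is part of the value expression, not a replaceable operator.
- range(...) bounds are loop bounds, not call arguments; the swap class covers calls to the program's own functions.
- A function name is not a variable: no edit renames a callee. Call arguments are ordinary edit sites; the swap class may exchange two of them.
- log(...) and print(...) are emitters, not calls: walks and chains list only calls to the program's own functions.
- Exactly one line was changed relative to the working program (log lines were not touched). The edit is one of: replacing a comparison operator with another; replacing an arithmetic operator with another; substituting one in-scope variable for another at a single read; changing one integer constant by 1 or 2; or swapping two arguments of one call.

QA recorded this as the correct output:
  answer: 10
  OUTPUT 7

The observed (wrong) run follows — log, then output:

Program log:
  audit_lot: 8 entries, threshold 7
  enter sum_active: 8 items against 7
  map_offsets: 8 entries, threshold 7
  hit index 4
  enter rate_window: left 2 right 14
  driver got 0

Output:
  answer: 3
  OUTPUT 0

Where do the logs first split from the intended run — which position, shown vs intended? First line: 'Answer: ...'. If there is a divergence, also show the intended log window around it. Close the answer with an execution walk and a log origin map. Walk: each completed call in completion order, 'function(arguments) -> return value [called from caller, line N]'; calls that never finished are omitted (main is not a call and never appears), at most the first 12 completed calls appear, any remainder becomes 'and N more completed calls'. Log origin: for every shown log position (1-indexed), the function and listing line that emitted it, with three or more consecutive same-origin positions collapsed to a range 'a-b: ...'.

Answer: position 5 — the shown line 'enter rate_window: left 2 right 14' should read 'enter rate_window: left 14 right 2'.
Intended log window:
  3: map_offsets: 8 entries, threshold 7
  4: hit index 4
  5: enter rate_window: left 14 right 2
  6: driver got 7
Execution walk:
  map_offsets([9, 9, 2, 10, 7, 1, 1, 8], 7) -> 4  [called from sum_active, line 9]
  sum_active([9, 9, 2, 10, 7, 1, 1, 8], 7) -> 14  [called from audit_lot, line 22]
  rate_window(2, 14) -> 0  [called from audit_lot, line 24]
  audit_lot([9, 9, 2, 10, 7, 1, 1, 8], 7) -> 0  [called from main, line 29]
Origin of each log line:
  1: logged in audit_lot at line 21
  2: logged in sum_active at line 8
  3: logged in map_offsets at line 2
  4: logged in sum_active at line 10
  5: logged in rate_window at line 15
  6: logged in main at line 30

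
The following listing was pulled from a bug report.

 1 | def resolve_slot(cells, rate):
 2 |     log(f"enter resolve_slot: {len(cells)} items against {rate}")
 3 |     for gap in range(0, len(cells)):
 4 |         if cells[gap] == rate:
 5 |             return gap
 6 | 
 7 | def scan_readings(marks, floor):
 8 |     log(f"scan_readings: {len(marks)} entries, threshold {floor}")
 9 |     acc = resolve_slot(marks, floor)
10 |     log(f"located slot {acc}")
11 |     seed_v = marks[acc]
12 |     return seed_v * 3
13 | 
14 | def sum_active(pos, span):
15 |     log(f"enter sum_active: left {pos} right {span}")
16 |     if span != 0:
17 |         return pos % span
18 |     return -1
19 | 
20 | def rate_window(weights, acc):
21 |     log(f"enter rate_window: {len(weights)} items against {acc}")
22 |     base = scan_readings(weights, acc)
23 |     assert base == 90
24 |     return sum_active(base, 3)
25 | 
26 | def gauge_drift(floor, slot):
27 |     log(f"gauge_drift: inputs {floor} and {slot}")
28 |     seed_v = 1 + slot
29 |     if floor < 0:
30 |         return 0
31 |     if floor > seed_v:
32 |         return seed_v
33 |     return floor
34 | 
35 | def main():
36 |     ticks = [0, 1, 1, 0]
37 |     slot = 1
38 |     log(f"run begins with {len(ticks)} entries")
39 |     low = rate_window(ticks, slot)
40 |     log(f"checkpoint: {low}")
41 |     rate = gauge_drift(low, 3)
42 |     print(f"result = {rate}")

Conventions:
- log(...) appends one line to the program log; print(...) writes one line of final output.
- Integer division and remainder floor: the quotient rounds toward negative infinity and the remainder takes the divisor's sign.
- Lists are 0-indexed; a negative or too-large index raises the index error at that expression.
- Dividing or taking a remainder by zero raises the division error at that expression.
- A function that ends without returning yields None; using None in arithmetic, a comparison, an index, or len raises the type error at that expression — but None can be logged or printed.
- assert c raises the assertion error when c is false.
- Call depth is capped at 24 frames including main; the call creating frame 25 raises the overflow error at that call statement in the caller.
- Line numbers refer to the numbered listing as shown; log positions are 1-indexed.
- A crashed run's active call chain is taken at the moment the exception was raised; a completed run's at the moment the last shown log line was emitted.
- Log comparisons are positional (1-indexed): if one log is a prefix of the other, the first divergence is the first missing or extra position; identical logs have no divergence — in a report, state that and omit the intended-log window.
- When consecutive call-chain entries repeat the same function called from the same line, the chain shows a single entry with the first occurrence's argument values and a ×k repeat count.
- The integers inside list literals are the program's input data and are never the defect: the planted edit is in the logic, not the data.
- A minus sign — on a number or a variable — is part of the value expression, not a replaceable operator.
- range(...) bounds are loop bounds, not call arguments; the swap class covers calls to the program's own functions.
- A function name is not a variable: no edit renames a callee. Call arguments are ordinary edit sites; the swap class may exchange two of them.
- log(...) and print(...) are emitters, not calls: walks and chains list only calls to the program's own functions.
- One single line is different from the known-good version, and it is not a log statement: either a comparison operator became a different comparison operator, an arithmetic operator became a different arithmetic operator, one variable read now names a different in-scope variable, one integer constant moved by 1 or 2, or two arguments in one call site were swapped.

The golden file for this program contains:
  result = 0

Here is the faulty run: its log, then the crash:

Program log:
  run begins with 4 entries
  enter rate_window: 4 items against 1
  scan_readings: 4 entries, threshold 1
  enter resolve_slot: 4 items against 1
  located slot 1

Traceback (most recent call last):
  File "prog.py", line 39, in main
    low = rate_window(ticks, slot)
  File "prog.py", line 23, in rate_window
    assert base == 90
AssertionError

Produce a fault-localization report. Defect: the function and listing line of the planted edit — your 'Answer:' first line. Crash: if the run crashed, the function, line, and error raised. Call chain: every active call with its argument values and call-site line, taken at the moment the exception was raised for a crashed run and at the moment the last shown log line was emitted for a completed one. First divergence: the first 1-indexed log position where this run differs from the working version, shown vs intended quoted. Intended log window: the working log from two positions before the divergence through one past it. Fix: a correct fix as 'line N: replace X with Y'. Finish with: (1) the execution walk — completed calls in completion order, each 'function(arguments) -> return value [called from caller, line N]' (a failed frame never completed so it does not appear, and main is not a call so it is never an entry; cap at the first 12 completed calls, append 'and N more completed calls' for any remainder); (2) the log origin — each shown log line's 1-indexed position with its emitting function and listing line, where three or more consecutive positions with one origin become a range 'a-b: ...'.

Answer: the defect is in rate_window at line 23.
Key observation: A complete run would log 'enter sum_active: left 3 right 3' next, but this one stopped at 5 lines.
Crash: rate_window, line 23, AssertionError.
Call chain: main -> rate_window([0, 1, 1, 0], 1) (called at line 39).
First divergence: position 6 — after 5 matching lines the faulty run goes silent; intended next line 'enter sum_active: left 3 right 3'.
Intended log window:
  4: enter resolve_slot: 4 items against 1
  5: located slot 1
  6: enter sum_active: left 3 right 3
  7: checkpoint: 0
Execution walk:
  resolve_slot([0, 1, 1, 0], 1) -> 1  [called from scan_readings, line 9]
  scan_readings([0, 1, 1, 0], 1) -> 3  [called from rate_window, line 22]
Log origins:
  1: from main, line 38
  2: from rate_window, line 21
  3: from scan_readings, line 8
  4: from resolve_slot, line 2
  5: from scan_readings, line 10
A correct fix: line 23: replace `==` with `<=`.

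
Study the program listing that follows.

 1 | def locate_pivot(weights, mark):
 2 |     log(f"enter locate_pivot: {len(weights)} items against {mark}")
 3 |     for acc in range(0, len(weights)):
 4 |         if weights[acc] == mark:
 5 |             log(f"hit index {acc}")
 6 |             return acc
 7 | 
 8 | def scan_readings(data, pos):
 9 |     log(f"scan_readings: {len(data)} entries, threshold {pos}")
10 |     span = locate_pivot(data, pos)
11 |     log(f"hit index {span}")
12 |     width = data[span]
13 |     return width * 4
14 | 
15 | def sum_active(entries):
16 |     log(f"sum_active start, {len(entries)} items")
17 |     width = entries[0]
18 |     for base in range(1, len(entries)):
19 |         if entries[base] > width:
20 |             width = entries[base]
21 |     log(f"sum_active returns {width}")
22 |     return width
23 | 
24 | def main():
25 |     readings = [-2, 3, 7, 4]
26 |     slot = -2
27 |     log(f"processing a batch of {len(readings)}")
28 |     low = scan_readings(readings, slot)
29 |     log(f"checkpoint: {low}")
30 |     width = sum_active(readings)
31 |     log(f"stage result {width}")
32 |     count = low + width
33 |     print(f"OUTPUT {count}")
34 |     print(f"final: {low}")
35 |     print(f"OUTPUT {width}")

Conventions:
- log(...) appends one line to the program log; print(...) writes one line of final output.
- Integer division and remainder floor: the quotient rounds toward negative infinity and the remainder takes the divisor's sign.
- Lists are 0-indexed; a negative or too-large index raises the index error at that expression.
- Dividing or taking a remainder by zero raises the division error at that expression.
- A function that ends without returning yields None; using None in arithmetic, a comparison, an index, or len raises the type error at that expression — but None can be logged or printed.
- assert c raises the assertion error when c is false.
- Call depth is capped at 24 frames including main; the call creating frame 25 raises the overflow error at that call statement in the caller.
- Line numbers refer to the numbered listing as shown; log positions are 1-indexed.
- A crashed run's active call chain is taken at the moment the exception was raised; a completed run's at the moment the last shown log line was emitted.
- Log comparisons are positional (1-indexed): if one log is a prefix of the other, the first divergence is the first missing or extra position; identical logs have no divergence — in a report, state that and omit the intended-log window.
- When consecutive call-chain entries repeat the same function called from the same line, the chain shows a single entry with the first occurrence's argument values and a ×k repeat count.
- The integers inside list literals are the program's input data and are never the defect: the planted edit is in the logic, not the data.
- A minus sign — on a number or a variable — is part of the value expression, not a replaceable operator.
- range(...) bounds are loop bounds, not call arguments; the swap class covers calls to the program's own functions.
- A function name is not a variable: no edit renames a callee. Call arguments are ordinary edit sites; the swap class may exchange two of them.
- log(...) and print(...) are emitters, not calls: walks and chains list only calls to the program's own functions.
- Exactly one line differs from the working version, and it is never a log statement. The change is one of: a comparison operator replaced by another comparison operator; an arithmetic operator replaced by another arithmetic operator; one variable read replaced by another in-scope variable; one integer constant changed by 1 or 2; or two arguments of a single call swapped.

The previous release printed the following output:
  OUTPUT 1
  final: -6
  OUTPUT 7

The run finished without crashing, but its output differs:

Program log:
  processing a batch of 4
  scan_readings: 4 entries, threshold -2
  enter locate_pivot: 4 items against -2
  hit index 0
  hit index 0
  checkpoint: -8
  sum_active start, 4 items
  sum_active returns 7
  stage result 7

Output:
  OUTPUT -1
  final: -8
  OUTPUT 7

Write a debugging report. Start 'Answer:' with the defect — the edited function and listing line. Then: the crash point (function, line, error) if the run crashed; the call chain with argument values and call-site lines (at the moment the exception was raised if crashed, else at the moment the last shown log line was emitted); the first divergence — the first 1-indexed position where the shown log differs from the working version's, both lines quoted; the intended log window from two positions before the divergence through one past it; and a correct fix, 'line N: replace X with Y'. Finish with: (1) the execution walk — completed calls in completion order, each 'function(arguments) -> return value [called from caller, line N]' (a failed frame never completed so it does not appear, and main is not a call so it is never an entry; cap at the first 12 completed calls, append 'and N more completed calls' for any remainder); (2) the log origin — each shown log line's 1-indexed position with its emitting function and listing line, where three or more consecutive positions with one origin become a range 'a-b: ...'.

Answer: the defect is in scan_readings at line 13.
Key fact: Everything matches until log position 6, which reads 'checkpoint: -8' in place of 'checkpoint: -6'.
Call chain: main.
First divergence: position 6 — the shown line 'checkpoint: -8' should read 'checkpoint: -6'.
Intended log window:
  4: hit index 0
  5: hit index 0
  6: checkpoint: -6
  7: sum_active start, 4 items
Execution walk:
  locate_pivot([-2, 3, 7, 4], -2) -> 0  [called from scan_readings, line 10]
  scan_readings([-2, 3, 7, 4], -2) -> -8  [called from main, line 28]
  sum_active([-2, 3, 7, 4]) -> 7  [called from main, line 30]
Origin of each log line:
  1: from main, line 27
  2: from scan_readings, line 9
  3: from locate_pivot, line 2
  4: from locate_pivot, line 5
  5: from scan_readings, line 11
  6: from main, line 29
  7: from sum_active, line 16
  8: from sum_active, line 21
  9: from main, line 31
A correct fix: line 13: replace `4` with `3`.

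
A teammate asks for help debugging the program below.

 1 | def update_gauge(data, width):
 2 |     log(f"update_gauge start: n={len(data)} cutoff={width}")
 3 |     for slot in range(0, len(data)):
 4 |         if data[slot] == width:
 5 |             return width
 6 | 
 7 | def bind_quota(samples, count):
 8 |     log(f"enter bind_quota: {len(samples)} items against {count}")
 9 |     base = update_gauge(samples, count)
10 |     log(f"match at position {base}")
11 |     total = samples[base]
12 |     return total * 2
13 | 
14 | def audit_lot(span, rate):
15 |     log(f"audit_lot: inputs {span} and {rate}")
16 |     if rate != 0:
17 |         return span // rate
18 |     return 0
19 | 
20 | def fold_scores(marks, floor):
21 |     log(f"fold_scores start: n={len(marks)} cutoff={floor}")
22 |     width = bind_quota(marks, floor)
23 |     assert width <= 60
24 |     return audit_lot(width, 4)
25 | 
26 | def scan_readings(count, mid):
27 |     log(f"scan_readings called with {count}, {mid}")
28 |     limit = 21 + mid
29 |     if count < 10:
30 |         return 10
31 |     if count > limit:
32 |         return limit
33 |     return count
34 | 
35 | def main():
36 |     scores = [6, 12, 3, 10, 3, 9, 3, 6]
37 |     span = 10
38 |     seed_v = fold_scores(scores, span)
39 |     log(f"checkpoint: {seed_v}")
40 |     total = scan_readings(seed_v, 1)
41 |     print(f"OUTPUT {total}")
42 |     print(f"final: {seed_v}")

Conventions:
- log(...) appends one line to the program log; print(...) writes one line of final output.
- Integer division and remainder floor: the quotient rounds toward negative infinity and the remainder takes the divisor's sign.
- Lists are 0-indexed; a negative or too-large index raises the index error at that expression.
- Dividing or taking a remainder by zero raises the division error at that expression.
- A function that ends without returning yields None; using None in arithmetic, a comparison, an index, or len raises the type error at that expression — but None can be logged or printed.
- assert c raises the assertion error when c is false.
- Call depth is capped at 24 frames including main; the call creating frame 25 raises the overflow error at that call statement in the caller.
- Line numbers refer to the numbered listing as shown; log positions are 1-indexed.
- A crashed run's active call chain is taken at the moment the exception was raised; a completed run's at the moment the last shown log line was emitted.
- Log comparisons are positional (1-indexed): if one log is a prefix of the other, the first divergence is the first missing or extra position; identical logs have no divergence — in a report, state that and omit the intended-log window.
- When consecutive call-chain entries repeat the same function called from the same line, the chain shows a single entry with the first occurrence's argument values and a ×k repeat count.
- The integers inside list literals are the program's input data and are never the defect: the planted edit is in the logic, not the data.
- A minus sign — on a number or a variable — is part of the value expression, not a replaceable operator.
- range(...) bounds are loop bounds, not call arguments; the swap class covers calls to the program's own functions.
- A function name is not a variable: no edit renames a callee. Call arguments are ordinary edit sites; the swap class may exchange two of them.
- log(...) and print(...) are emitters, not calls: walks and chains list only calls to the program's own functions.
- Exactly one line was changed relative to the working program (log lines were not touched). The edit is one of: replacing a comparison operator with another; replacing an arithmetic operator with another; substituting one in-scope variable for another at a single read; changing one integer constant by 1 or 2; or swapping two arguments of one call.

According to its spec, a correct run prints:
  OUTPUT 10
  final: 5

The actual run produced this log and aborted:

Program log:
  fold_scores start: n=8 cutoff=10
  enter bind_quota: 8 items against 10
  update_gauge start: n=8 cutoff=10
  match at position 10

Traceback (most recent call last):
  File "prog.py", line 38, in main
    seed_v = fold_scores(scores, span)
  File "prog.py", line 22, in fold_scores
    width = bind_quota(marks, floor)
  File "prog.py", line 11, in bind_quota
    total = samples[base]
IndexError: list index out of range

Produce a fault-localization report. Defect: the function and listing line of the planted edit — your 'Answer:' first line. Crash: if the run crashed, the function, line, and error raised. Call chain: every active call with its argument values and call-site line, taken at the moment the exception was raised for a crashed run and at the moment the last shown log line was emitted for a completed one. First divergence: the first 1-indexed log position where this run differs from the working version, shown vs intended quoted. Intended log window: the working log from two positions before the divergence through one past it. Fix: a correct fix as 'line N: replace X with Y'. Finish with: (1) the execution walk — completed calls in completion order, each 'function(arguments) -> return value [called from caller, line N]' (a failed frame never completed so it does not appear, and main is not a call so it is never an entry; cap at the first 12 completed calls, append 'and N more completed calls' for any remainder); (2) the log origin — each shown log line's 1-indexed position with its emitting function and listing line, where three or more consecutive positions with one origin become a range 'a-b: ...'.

Answer: the defect is in update_gauge at line 5.
Key observation: Everything matches until log position 4, which reads 'match at position 10' in place of 'match at position 3'.
Crash: bind_quota, line 11, IndexError.
Call chain: main -> fold_scores([6, 12, 3, 10, 3, 9, 3, 6], 10) (called at line 38) -> bind_quota([6, 12, 3, 10, 3, 9, 3, 6], 10) (called at line 22).
First divergence: position 4; shown 'match at position 10' vs intended 'match at position 3'.
Intended log window:
  2: enter bind_quota: 8 items against 10
  3: update_gauge start: n=8 cutoff=10
  4: match at position 3
  5: audit_lot: inputs 20 and 4
Execution walk:
  update_gauge([6, 12, 3, 10, 3, 9, 3, 6], 10) -> 10  [called from bind_quota, line 9]
Log origins:
  1: from fold_scores, line 21
  2: from bind_quota, line 8
  3: from update_gauge, line 2
  4: from bind_quota, line 10
A correct fix: line 5: replace `width` with `slot`.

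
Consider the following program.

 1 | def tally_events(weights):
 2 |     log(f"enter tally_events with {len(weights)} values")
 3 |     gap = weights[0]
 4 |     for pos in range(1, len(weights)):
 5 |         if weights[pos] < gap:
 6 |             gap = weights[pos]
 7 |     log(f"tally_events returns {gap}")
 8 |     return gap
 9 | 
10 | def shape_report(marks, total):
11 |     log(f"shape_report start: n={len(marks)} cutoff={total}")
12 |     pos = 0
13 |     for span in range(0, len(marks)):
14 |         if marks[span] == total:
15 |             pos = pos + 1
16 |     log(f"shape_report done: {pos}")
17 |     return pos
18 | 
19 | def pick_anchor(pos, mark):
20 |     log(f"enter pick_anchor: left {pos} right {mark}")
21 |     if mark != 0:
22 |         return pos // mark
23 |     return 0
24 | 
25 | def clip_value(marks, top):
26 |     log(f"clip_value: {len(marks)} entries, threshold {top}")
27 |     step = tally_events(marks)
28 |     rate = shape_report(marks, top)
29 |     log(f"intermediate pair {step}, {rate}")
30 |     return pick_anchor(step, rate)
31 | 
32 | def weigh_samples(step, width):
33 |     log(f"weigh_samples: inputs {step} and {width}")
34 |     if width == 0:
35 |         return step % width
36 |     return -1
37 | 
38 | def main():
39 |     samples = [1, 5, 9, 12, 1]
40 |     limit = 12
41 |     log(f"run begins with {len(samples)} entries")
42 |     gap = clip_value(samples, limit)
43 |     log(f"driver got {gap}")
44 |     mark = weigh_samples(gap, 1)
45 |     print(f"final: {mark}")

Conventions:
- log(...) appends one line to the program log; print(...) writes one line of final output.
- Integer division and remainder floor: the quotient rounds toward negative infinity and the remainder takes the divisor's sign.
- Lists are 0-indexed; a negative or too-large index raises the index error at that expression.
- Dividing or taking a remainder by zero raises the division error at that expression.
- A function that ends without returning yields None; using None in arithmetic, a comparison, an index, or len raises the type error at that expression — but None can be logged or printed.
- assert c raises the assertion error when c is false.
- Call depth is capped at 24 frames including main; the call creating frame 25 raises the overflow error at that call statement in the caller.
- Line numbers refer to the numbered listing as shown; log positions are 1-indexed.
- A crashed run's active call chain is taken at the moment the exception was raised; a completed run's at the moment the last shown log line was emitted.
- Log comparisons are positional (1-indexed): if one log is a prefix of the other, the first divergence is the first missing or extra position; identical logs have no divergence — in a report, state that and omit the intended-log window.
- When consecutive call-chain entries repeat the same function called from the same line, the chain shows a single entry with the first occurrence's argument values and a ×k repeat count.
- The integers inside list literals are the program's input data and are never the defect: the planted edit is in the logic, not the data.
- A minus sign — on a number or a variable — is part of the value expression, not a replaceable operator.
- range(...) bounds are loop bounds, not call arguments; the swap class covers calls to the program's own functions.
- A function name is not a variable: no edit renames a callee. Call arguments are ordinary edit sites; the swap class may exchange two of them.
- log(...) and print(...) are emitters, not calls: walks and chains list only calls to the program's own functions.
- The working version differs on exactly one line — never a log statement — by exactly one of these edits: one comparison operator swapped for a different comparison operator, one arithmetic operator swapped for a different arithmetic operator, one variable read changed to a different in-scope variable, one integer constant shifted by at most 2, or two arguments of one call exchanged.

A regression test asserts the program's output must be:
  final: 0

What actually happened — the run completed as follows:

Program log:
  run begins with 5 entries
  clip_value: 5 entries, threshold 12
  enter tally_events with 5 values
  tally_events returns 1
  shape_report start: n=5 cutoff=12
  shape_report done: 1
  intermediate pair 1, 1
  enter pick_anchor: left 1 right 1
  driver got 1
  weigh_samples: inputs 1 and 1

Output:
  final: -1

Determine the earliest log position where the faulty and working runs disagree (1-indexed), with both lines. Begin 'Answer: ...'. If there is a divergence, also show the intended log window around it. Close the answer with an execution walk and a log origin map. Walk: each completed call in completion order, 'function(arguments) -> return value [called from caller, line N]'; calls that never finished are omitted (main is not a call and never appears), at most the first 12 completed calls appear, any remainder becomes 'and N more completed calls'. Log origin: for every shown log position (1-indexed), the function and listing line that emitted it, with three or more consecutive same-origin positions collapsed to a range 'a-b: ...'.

Answer: there is none — every log position agrees.
Execution walk:
  tally_events([1, 5, 9, 12, 1]) -> 1  [called from clip_value, line 27]
  shape_report([1, 5, 9, 12, 1], 12) -> 1  [called from clip_value, line 28]
  pick_anchor(1, 1) -> 1  [called from clip_value, line 30]
  clip_value([1, 5, 9, 12, 1], 12) -> 1  [called from main, line 42]
  weigh_samples(1, 1) -> -1  [called from main, line 44]
Log origins:
  1: logged in main at line 41
  2: logged in clip_value at line 26
  3: logged in tally_events at line 2
  4: logged in tally_events at line 7
  5: logged in shape_report at line 11
  6: logged in shape_report at line 16
  7: logged in clip_value at line 29
  8: logged in pick_anchor at line 20
  9: logged in main at line 43
  10: logged in weigh_samples at line 33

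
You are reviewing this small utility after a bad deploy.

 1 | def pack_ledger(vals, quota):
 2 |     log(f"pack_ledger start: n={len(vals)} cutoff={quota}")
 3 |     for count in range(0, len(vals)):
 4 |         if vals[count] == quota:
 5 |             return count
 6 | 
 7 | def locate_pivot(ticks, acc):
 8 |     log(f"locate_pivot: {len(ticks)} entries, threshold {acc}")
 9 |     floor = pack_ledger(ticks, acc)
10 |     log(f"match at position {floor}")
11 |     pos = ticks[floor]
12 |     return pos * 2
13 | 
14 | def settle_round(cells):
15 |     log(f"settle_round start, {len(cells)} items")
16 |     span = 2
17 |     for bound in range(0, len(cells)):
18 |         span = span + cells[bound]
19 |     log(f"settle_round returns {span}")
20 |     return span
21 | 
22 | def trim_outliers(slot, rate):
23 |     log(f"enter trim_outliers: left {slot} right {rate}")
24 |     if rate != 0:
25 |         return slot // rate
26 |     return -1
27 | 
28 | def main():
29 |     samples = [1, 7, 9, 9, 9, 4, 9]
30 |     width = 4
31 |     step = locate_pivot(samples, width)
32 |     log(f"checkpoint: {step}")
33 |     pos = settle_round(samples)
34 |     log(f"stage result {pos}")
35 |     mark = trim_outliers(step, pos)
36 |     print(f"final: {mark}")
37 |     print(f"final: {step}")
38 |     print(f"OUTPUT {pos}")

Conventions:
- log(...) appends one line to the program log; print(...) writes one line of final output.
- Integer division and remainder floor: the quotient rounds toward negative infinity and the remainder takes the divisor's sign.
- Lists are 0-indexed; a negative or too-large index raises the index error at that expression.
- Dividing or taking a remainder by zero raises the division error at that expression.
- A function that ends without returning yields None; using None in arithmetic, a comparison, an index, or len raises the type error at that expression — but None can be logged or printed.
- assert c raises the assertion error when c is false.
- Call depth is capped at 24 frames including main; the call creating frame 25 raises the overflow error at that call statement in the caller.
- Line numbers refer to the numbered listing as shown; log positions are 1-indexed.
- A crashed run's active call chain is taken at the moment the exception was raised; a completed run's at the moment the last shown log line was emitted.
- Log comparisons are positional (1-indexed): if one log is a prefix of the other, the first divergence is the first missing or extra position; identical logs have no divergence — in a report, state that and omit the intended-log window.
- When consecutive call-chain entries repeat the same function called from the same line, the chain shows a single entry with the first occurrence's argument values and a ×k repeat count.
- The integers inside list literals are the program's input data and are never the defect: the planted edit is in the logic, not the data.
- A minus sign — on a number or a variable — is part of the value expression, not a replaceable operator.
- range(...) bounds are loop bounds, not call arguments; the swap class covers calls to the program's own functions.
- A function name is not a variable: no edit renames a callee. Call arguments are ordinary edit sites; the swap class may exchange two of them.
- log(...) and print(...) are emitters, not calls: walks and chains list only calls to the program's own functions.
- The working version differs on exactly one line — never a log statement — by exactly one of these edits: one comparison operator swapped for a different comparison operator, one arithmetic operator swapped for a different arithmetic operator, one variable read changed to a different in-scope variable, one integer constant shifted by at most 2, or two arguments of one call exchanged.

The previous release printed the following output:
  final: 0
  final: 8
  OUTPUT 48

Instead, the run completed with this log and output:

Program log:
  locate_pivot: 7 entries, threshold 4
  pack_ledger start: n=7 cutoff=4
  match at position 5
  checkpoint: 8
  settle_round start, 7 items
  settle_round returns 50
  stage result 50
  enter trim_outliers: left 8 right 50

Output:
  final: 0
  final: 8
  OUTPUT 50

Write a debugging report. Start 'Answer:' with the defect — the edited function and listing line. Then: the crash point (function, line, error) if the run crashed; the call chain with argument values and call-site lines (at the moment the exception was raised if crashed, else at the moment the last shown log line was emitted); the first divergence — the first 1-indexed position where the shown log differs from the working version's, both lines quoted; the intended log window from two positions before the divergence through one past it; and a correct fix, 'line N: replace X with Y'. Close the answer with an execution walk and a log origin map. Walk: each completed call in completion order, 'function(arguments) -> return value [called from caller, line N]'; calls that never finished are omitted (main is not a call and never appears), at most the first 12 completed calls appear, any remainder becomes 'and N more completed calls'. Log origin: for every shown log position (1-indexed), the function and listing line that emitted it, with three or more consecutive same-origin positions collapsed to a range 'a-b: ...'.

Answer: the defect is in settle_round at line 16.
Key fact: The log first diverges at position 6: the faulty run prints 'settle_round returns 50' where the working version prints 'settle_round returns 48'.
Call chain: main -> trim_outliers(8, 50) (called at line 35).
First divergence: position 6 — shown 'settle_round returns 50', intended 'settle_round returns 48'.
Intended log window:
  4: checkpoint: 8
  5: settle_round start, 7 items
  6: settle_round returns 48
  7: stage result 48
Execution walk:
  pack_ledger([1, 7, 9, 9, 9, 4, 9], 4) -> 5  [called from locate_pivot, line 9]
  locate_pivot([1, 7, 9, 9, 9, 4, 9], 4) -> 8  [called from main, line 31]
  settle_round([1, 7, 9, 9, 9, 4, 9]) -> 50  [called from main, line 33]
  trim_outliers(8, 50) -> 0  [called from main, line 35]
Log origin:
  1: from locate_pivot, line 8
  2: from pack_ledger, line 2
  3: from locate_pivot, line 10
  4: from main, line 32
  5: from settle_round, line 15
  6: from settle_round, line 19
  7: from main, line 34
  8: from trim_outliers, line 23
A correct fix: line 16: replace `2` with `0`.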